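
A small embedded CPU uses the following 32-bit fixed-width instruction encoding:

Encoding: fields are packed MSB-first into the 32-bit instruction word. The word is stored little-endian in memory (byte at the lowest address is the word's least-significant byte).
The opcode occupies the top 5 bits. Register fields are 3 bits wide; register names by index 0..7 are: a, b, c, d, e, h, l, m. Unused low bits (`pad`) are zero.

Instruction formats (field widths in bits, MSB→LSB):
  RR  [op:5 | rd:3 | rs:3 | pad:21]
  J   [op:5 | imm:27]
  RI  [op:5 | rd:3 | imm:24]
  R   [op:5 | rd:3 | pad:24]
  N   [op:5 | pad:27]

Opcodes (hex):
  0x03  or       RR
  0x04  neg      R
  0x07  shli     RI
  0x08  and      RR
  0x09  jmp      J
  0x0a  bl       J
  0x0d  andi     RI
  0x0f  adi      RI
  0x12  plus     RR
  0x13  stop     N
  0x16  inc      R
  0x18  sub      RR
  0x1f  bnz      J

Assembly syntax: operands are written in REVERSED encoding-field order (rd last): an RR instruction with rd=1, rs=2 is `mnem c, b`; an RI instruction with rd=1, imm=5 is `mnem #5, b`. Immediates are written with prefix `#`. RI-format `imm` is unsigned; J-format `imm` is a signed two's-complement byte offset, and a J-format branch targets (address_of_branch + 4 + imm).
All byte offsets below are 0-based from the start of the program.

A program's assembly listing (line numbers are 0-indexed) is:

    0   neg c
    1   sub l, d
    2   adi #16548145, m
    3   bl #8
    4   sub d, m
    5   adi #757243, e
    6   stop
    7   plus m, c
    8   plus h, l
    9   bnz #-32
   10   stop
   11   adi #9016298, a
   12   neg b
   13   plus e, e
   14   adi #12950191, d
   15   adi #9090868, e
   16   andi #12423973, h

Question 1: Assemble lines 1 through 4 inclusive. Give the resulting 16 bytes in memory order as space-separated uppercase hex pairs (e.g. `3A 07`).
00 00 C0 C3 31 81 FC 7F 08 00 00 50 00 00 60 C7

1. sub fields op=0x18:5|rd=3:3|rs=6:3|pad=0:21 → word c3c00000h → 00 00 c0 c3
2. adi fields op=0xf:5|rd=7:3|imm=16548145:24 → word 7ffc8131h → 31 81 fc 7f
3. bl fields op=0xa:5|imm=8:27 → word 50000008h → 08 00 00 50
4. sub fields op=0x18:5|rd=7:3|rs=3:3|pad=0:21 → word c7600000h → 00 00 60 c7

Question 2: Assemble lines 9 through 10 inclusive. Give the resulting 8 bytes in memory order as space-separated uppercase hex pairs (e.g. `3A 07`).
E0 FF FF FF 00 00 00 98

L9: bnz op=0x1f:5|imm=-32:27 ⇒ 0xffffffe0 ⇒ little e0 ff ff ff
L10: stop op=0x13:5|pad=0:27 ⇒ 0x98000000 ⇒ little 00 00 00 98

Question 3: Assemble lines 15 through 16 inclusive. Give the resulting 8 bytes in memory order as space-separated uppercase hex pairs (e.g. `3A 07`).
L15: adi op=0xf:5|rd=4:3|imm=9090868:24 ⇒ 0x7c8ab734 ⇒ little 34 b7 8a 7c
L16: andi op=0xd:5|rd=5:3|imm=12423973:24 ⇒ 0x6dbd9325 ⇒ little 25 93 bd 6d

34 B7 8A 7C 25 93 BD 6D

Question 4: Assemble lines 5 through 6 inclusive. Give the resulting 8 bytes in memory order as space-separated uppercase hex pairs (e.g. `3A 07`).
L5: adi op=0xf:5|rd=4:3|imm=757243:24 ⇒ 0x7c0b8dfb ⇒ little fb 8d 0b 7c
L6: stop op=0x13:5|pad=0:27 ⇒ 0x98000000 ⇒ little 00 00 00 98

FB 8D 0B 7C 00 00 00 98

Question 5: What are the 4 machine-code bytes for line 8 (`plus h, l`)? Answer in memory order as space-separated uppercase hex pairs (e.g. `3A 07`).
line 8 (plus): pack op=0x12:5|rd=6:3|rs=5:3|pad=0:21 = 0x96a00000; little→ 00 00 a0 96

00 00 A0 96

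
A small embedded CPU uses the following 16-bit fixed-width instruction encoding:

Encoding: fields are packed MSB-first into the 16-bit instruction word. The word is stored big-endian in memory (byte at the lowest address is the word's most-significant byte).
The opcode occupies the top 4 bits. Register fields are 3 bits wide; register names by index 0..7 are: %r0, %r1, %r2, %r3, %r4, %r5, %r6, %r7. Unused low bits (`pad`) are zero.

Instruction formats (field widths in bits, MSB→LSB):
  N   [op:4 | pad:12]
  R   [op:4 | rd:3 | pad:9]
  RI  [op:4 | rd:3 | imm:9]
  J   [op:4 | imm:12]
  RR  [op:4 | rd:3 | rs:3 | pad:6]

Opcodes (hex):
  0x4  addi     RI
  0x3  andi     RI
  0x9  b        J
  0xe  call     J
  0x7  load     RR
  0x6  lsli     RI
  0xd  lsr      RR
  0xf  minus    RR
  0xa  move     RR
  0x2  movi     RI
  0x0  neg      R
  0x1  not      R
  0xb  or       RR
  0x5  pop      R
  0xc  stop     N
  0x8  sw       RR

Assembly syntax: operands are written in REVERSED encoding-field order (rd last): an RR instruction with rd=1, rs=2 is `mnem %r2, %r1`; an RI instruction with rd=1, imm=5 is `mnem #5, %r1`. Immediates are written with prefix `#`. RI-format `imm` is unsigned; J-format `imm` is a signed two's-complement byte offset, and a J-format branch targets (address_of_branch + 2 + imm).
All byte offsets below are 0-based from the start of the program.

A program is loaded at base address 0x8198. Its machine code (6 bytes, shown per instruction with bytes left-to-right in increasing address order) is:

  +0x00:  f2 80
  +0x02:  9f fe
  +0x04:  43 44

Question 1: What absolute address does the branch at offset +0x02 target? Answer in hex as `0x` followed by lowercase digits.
0x819a

@+02  big-endian(9f fe) = 0x9ffe
  top 4b → 0x9 → b [J]
  imm@[11:0]=0xffe (s12→-2) ⇒ #-2
  target = base 0x8198 + off 0x02 + 2 + imm -2 = 0x819a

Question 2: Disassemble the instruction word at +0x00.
minus %r2, %r1

[00] f2 80 → 0xf280
  op=0xf280>>12=0xf ⇒ minus (RR)
  rd@[11:9]=0x1 ⇒ %r1
  rs@[8:6]=0x2 ⇒ %r2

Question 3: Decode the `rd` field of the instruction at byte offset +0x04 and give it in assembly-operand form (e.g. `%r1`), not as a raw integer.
+0x04: 43 44 ⇒ word 0x4344 (big)
  op=0x4344>>12=0x4 ⇒ addi (RI)
  rd@[11:9]=0x1 ⇒ %r1
  imm@[8:0]=0x144 ⇒ #324

%r1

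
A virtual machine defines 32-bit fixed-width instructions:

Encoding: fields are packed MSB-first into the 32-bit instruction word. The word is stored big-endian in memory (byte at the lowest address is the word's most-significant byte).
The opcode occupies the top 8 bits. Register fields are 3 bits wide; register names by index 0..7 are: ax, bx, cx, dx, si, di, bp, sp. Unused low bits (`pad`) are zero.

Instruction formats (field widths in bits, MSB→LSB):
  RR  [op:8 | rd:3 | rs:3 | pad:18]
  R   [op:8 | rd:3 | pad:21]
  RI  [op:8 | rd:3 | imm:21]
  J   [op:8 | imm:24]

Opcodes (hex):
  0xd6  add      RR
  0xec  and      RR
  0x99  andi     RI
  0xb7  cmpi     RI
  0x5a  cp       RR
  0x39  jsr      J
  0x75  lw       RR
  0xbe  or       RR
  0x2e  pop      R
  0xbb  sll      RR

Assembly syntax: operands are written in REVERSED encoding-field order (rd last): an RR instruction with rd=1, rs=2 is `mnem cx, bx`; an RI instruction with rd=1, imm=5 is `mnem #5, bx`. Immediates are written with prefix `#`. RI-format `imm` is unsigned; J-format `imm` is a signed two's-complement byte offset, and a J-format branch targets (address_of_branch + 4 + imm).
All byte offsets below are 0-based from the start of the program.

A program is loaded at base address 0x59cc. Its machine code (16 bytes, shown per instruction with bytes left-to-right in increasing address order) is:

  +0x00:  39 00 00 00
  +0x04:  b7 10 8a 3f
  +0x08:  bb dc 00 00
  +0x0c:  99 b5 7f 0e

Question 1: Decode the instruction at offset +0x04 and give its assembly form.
+0x04: b7 10 8a 3f ⇒ word 0xb7108a3f (big)
  opcode bits[31:24]=0xb7: cmpi/RI
  rd: (w>>21)&0x7=0x0 → ax
  imm: (w>>0)&0x1fffff=0x108a3f → #1083967

cmpi #1083967, ax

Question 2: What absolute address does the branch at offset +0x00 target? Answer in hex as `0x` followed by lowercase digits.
0x59d0

+0x00: 39 00 00 00 ⇒ word 0x39000000 (big)
  op=0x39000000>>24=0x39 ⇒ jsr (J)
  imm@[23:0]=0x0 ⇒ #0
  target = base 0x59cc + off 0x00 + 4 + imm 0 = 0x59d0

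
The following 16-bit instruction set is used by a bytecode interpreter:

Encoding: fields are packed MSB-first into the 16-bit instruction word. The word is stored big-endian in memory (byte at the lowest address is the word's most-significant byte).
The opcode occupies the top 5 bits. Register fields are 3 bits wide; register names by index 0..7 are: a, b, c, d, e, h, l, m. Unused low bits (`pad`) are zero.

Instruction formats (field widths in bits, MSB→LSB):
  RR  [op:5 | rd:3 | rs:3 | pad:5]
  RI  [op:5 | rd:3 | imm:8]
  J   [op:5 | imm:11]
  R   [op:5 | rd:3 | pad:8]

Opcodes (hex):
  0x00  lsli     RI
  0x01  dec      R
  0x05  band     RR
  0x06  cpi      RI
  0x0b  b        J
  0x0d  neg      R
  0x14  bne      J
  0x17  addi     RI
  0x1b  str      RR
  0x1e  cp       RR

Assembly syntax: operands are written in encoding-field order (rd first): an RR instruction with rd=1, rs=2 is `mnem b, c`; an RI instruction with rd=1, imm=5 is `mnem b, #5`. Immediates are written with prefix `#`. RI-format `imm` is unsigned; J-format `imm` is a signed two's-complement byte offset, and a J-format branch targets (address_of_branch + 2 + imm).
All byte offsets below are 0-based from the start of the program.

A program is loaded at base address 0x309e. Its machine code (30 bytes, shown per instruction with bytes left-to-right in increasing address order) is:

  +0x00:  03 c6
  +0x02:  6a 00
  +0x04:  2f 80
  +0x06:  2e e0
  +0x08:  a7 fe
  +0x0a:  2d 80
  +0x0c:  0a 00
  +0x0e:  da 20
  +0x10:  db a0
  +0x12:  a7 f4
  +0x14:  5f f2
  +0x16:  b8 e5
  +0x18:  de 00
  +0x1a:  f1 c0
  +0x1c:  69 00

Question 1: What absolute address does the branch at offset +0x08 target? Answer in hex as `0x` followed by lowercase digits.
0x30a6

+0x08: a7 fe ⇒ word 0xa7fe (big)
  op=0xa7fe>>11=0x14 ⇒ bne (J)
  imm: (w>>0)&0x7ff=0x7fe (s11→-2) → #-2
  target = base 0x309e + off 0x08 + 2 + imm -2 = 0x30a6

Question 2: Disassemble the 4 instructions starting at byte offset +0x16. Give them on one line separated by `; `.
addi a, #229; str l, a; cp b, l; neg b

off 0x16: read b8 e5 as big → 0xb8e5
  op=0xb8e5>>11=0x17 ⇒ addi (RI)
  rd@[10:8]=0x0 ⇒ a
  imm@[7:0]=0xe5 ⇒ #229
off 0x18: read de 00 as big → 0xde00
  op=0xde00>>11=0x1b ⇒ str (RR)
  rd@[10:8]=0x6 ⇒ l
  rs@[7:5]=0x0 ⇒ a
off 0x1a: read f1 c0 as big → 0xf1c0
  op=0xf1c0>>11=0x1e ⇒ cp (RR)
  rd@[10:8]=0x1 ⇒ b
  rs@[7:5]=0x6 ⇒ l
off 0x1c: read 69 00 as big → 0x6900
  op=0x6900>>11=0xd ⇒ neg (R)
  rd@[10:8]=0x1 ⇒ b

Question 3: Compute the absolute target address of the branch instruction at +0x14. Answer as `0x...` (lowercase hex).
+0x14: 5f f2 ⇒ word 0x5ff2 (big)
  op=0x5ff2>>11=0xb ⇒ b (J)
  imm: (w>>0)&0x7ff=0x7f2 (s11→-14) → #-14
  target = base 0x309e + off 0x14 + 2 + imm -14 = 0x30a6

0x30a6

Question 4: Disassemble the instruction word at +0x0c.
+0x0c: 0a 00 ⇒ word 0x0a00 (big)
  top 5b → 0x1 → dec [R]
  [10:8] rd=2 = c

dec c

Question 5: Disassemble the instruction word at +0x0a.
[0a] 2d 80 → 0x2d80
  opcode bits[15:11]=0x5: band/RR
  [10:8] rd=5 = h
  [7:5] rs=4 = e

band h, e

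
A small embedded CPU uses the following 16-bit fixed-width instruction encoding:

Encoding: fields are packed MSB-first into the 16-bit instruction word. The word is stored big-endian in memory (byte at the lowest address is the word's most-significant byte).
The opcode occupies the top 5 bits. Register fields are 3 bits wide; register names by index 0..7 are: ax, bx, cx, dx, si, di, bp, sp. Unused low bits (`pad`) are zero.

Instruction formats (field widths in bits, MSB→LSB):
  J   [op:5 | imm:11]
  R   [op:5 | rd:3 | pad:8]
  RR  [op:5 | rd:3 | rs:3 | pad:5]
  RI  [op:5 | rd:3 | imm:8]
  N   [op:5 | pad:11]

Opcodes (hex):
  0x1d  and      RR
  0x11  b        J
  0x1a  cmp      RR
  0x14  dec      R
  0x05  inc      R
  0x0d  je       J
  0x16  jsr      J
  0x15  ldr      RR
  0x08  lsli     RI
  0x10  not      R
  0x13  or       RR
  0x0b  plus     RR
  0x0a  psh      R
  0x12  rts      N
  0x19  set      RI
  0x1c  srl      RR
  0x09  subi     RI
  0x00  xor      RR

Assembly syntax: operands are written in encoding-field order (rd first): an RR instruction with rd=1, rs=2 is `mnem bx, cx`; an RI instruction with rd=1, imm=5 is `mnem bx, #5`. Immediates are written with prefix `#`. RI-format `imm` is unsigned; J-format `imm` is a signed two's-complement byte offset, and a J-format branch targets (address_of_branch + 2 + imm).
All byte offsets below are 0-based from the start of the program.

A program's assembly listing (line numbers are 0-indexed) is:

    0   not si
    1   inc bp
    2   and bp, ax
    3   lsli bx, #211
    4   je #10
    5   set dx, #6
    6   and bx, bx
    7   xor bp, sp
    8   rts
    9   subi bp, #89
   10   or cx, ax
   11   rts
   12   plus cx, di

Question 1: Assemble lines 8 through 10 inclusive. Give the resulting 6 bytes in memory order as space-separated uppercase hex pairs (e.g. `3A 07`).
line 8 (rts): pack op=0x12:5|pad=0:11 = 0x9000; big→ 90 00
line 9 (subi): pack op=0x9:5|rd=6:3|imm=89:8 = 0x4e59; big→ 4e 59
line 10 (or): pack op=0x13:5|rd=2:3|rs=0:3|pad=0:5 = 0x9a00; big→ 9a 00

90 00 4E 59 9A 00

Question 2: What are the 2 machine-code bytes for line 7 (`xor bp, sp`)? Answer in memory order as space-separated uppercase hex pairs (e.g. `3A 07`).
line 7 (xor): pack op=0x0:5|rd=6:3|rs=7:3|pad=0:5 = 0x06e0; big→ 06 e0

06 E0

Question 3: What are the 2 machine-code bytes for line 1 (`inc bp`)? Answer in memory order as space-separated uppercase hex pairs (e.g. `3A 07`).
2E 00

L1: inc op=0x5:5|rd=6:3|pad=0:8 ⇒ 0x2e00 ⇒ big 2e 00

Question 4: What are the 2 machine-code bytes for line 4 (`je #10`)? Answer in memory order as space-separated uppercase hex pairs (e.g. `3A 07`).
68 0A

4. je fields op=0xd:5|imm=10:11 → word 680ah → 68 0a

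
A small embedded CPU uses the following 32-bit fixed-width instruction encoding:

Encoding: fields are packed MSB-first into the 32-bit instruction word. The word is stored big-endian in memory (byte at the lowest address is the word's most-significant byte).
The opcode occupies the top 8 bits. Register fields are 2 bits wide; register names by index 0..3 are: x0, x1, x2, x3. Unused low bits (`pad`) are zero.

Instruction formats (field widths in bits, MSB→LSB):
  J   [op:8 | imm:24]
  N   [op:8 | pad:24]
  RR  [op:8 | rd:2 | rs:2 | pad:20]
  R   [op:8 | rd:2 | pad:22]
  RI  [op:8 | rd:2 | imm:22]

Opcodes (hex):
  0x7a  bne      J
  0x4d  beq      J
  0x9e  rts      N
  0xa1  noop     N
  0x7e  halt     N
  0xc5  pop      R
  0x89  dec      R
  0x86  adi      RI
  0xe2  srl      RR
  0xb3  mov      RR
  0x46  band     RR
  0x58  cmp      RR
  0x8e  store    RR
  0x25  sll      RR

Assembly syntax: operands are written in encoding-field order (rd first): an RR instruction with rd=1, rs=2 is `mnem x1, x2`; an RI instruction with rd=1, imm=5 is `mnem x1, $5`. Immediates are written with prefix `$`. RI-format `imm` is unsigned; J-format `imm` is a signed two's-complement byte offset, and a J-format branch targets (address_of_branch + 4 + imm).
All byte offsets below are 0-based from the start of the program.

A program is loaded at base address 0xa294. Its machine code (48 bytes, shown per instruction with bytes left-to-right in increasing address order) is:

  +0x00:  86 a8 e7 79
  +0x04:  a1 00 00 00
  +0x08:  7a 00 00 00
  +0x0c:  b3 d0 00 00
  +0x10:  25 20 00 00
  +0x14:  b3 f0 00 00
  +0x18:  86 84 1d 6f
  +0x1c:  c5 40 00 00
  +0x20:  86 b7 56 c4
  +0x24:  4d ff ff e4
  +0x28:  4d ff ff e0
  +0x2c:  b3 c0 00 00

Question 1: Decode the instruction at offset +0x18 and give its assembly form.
adi x2, $269679

+0x18: 86 84 1d 6f ⇒ word 0x86841d6f (big)
  opcode bits[31:24]=0x86: adi/RI
  rd: (w>>22)&0x3=0x2 → x2
  imm: (w>>0)&0x3fffff=0x41d6f → $269679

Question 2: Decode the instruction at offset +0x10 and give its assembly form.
off 0x10: read 25 20 00 00 as big → 0x25200000
  op=0x25200000>>24=0x25 ⇒ sll (RR)
  rd: (w>>22)&0x3=0x0 → x0
  rs: (w>>20)&0x3=0x2 → x2

sll x0, x2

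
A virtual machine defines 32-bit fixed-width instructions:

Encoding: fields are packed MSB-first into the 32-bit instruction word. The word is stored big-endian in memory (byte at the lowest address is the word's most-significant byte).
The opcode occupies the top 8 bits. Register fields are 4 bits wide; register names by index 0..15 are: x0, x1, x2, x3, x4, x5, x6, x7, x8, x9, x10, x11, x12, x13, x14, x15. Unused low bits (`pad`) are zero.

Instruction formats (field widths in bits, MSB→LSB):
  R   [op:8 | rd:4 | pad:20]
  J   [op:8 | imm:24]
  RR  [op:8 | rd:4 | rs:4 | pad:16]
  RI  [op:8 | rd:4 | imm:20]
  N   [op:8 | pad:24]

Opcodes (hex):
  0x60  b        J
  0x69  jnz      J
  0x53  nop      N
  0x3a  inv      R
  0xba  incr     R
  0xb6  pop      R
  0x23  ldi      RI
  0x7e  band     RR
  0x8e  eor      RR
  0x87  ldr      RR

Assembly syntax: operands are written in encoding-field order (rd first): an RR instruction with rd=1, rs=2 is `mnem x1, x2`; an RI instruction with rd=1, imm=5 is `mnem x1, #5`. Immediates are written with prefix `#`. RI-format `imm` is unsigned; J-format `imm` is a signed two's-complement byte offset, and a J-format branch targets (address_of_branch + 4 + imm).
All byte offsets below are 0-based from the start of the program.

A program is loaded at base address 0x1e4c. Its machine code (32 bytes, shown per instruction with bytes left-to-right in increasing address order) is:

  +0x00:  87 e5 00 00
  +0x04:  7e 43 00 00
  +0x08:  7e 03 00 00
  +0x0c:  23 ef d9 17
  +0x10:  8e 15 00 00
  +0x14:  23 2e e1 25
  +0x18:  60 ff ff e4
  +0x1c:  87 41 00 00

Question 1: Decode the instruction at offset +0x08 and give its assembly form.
band x0, x3

off 0x08: read 7e 03 00 00 as big → 0x7e030000
  op=0x7e030000>>24=0x7e ⇒ band (RR)
  rd@[23:20]=0x0 ⇒ x0
  rs@[19:16]=0x3 ⇒ x3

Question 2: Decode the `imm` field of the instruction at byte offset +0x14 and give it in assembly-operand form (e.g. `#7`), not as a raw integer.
off 0x14: read 23 2e e1 25 as big → 0x232ee125
  top 8b → 0x23 → ldi [RI]
  rd@[23:20]=0x2 ⇒ x2
  imm@[19:0]=0xee125 ⇒ #975141

#975141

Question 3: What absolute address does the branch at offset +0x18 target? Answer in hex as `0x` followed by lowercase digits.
@+18  big-endian(60 ff ff e4) = 0x60ffffe4
  opcode bits[31:24]=0x60: b/J
  imm@[23:0]=0xffffe4 (s24→-28) ⇒ #-28
  target = base 0x1e4c + off 0x18 + 4 + imm -28 = 0x1e4c

0x1e4c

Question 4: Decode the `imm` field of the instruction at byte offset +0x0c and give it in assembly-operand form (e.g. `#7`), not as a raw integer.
#1038615

off 0x0c: read 23 ef d9 17 as big → 0x23efd917
  top 8b → 0x23 → ldi [RI]
  [23:20] rd=14 = x14
  [19:0] imm=1038615 = #1038615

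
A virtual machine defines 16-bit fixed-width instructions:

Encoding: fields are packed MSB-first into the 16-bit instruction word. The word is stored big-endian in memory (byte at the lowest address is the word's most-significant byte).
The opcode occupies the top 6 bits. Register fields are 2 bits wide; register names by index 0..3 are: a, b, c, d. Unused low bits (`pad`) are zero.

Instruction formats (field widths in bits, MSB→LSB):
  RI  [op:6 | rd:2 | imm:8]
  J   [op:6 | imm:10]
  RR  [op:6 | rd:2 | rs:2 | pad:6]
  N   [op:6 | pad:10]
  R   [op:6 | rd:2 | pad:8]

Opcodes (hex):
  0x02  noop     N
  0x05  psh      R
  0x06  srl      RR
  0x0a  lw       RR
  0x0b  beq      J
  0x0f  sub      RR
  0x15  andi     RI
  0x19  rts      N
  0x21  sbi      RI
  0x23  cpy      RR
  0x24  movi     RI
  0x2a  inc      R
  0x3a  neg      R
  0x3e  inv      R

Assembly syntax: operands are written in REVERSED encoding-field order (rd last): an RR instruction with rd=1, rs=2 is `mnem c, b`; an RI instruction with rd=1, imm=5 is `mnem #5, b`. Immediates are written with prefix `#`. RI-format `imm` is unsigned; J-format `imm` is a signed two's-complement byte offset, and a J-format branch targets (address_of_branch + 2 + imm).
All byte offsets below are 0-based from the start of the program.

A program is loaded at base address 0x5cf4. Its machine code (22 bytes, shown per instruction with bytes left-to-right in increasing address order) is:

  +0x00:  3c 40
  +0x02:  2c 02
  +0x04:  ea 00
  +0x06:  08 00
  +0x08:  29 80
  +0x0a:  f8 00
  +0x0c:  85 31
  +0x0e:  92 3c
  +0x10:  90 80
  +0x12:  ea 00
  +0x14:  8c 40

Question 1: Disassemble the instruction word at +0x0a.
inv a

@+0a  big-endian(f8 00) = 0xf800
  opcode bits[15:10]=0x3e: inv/R
  rd@[9:8]=0x0 ⇒ a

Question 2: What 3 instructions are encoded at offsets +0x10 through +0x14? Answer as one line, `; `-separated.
movi #128, a; neg c; cpy b, a

[10] 90 80 → 0x9080
  top 6b → 0x24 → movi [RI]
  rd@[9:8]=0x0 ⇒ a
  imm@[7:0]=0x80 ⇒ #128
[12] ea 00 → 0xea00
  top 6b → 0x3a → neg [R]
  rd@[9:8]=0x2 ⇒ c
[14] 8c 40 → 0x8c40
  top 6b → 0x23 → cpy [RR]
  rd@[9:8]=0x0 ⇒ a
  rs@[7:6]=0x1 ⇒ b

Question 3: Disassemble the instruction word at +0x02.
@+02  big-endian(2c 02) = 0x2c02
  opcode bits[15:10]=0xb: beq/J
  [9:0] imm=2 = #2

beq #2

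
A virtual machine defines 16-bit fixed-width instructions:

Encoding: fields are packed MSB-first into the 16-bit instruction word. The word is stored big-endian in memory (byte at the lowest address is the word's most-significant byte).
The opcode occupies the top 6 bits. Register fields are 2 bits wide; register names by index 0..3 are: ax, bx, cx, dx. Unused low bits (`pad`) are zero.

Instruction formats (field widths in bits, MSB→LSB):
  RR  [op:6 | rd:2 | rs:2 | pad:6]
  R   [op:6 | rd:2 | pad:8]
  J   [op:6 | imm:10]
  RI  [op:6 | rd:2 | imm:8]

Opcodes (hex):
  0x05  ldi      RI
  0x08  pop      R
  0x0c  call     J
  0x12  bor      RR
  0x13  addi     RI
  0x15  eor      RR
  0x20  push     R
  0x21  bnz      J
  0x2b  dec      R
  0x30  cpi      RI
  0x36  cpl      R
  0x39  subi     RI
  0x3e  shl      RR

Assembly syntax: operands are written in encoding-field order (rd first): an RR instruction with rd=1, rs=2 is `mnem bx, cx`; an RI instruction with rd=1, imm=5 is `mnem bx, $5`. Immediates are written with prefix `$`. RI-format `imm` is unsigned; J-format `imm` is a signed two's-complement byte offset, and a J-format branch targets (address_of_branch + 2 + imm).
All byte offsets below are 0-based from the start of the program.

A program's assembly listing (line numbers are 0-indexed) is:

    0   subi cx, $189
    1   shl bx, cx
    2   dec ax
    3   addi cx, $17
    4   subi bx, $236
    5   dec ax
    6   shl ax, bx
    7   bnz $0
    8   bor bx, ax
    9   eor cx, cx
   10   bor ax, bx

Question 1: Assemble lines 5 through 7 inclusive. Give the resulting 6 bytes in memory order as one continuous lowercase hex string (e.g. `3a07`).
ac00f8408400

line 5 (dec): pack op=0x2b:6|rd=0:2|pad=0:8 = 0xac00; big→ ac 00
line 6 (shl): pack op=0x3e:6|rd=0:2|rs=1:2|pad=0:6 = 0xf840; big→ f8 40
line 7 (bnz): pack op=0x21:6|imm=0:10 = 0x8400; big→ 84 00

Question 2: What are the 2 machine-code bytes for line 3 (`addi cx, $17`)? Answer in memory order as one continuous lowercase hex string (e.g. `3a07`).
4e11

line 3 (addi): pack op=0x13:6|rd=2:2|imm=17:8 = 0x4e11; big→ 4e 11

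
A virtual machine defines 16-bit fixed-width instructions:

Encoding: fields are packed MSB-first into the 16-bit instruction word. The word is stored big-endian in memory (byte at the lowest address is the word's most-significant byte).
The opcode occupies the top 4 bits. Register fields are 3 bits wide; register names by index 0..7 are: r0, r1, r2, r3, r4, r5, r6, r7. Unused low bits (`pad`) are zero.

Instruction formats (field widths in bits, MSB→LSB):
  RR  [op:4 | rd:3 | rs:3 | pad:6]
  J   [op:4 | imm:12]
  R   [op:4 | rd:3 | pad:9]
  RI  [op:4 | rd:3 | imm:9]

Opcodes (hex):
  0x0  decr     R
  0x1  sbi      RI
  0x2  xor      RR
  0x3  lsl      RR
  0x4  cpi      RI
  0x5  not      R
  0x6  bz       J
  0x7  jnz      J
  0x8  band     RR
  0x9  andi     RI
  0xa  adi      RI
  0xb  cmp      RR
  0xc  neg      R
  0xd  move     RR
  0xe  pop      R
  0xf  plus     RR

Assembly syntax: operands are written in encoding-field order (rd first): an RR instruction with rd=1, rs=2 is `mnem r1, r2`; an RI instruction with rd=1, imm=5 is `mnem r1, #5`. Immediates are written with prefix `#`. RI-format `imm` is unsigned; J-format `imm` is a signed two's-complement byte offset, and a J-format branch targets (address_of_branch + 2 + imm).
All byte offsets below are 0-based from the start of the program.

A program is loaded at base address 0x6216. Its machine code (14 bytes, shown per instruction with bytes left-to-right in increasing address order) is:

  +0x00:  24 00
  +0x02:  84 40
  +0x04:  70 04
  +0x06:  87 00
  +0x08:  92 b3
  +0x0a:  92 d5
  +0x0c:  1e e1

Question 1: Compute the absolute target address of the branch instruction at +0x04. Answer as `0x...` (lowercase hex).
0x6220

[04] 70 04 → 0x7004
  op=0x7004>>12=0x7 ⇒ jnz (J)
  imm@[11:0]=0x4 ⇒ #4
  target = base 0x6216 + off 0x04 + 2 + imm 4 = 0x6220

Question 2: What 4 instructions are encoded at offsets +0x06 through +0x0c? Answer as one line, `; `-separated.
band r3, r4; andi r1, #179; andi r1, #213; sbi r7, #225

[06] 87 00 → 0x8700
  top 4b → 0x8 → band [RR]
  rd@[11:9]=0x3 ⇒ r3
  rs@[8:6]=0x4 ⇒ r4
[08] 92 b3 → 0x92b3
  top 4b → 0x9 → andi [RI]
  rd@[11:9]=0x1 ⇒ r1
  imm@[8:0]=0xb3 ⇒ #179
[0a] 92 d5 → 0x92d5
  top 4b → 0x9 → andi [RI]
  rd@[11:9]=0x1 ⇒ r1
  imm@[8:0]=0xd5 ⇒ #213
[0c] 1e e1 → 0x1ee1
  top 4b → 0x1 → sbi [RI]
  rd@[11:9]=0x7 ⇒ r7
  imm@[8:0]=0xe1 ⇒ #225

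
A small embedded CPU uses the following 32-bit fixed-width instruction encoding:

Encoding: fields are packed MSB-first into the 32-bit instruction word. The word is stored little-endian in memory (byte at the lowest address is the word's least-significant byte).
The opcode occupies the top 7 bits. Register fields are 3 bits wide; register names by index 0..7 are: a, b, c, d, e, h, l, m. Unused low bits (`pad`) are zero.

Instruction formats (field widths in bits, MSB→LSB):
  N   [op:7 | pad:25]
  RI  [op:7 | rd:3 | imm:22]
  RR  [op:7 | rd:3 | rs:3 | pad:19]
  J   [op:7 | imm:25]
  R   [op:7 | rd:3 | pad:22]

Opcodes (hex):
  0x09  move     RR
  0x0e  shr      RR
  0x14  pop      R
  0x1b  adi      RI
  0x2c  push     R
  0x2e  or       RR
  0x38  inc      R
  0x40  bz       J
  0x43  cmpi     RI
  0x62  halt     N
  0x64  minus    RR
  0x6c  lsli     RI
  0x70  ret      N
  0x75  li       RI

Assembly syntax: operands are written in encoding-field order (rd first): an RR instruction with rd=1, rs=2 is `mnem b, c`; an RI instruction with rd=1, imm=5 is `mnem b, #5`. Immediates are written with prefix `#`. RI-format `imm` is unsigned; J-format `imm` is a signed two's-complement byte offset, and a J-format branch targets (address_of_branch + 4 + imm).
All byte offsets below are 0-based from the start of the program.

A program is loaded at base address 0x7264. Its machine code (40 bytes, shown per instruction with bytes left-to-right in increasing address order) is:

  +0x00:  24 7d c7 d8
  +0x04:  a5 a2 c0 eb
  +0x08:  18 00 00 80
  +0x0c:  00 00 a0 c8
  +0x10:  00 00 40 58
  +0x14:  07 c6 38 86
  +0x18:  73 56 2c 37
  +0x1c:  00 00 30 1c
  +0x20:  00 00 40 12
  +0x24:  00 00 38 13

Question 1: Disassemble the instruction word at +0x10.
push b

[10] 00 00 40 58 → 0x58400000
  top 7b → 0x2c → push [R]
  [24:22] rd=1 = b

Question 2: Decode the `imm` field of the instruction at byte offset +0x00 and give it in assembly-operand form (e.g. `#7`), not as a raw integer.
#490788

[00] 24 7d c7 d8 → 0xd8c77d24
  top 7b → 0x6c → lsli [RI]
  rd: (w>>22)&0x7=0x3 → d
  imm: (w>>0)&0x3fffff=0x77d24 → #490788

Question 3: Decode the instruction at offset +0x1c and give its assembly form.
+0x1c: 00 00 30 1c ⇒ word 0x1c300000 (little)
  opcode bits[31:25]=0xe: shr/RR
  rd: (w>>22)&0x7=0x0 → a
  rs: (w>>19)&0x7=0x6 → l

shr a, l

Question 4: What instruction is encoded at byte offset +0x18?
@+18  little-endian(73 56 2c 37) = 0x372c5673
  top 7b → 0x1b → adi [RI]
  [24:22] rd=4 = e
  [21:0] imm=2905715 = #2905715

adi e, #2905715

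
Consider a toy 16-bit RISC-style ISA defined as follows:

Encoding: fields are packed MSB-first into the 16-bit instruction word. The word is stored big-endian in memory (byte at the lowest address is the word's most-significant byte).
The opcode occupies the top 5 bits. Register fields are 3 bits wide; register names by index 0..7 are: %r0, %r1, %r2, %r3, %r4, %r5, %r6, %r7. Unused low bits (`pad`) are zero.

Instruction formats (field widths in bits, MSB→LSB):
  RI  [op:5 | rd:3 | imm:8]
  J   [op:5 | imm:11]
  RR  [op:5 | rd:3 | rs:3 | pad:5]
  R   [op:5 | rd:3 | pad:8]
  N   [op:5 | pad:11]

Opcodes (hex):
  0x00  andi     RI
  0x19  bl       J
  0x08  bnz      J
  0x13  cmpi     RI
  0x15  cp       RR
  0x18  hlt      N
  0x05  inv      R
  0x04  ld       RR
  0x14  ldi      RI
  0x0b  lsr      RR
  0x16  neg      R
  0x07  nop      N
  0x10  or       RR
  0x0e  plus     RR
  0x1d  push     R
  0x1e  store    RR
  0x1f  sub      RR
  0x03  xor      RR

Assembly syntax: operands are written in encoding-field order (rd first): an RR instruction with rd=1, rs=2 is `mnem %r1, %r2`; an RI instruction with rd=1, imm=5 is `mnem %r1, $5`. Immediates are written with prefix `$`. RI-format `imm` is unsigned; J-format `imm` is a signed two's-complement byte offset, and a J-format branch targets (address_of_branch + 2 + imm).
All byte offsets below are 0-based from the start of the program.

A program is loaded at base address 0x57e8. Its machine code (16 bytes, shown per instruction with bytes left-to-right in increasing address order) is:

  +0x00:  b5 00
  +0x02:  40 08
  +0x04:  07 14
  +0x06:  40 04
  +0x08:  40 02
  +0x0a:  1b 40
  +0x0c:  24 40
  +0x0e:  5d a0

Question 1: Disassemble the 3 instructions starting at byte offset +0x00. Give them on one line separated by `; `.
[00] b5 00 → 0xb500
  op=0xb500>>11=0x16 ⇒ neg (R)
  [10:8] rd=5 = %r5
[02] 40 08 → 0x4008
  op=0x4008>>11=0x8 ⇒ bnz (J)
  [10:0] imm=8 = $8
[04] 07 14 → 0x0714
  op=0x0714>>11=0x0 ⇒ andi (RI)
  [10:8] rd=7 = %r7
  [7:0] imm=20 = $20

neg %r5; bnz $8; andi %r7, $20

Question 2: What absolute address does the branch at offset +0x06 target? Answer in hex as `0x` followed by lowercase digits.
0x57f4

off 0x06: read 40 04 as big → 0x4004
  top 5b → 0x8 → bnz [J]
  imm@[10:0]=0x4 ⇒ $4
  target = base 0x57e8 + off 0x06 + 2 + imm 4 = 0x57f4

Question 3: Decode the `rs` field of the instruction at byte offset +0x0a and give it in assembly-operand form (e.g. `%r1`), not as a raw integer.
%r2

off 0x0a: read 1b 40 as big → 0x1b40
  top 5b → 0x3 → xor [RR]
  [10:8] rd=3 = %r3
  [7:5] rs=2 = %r2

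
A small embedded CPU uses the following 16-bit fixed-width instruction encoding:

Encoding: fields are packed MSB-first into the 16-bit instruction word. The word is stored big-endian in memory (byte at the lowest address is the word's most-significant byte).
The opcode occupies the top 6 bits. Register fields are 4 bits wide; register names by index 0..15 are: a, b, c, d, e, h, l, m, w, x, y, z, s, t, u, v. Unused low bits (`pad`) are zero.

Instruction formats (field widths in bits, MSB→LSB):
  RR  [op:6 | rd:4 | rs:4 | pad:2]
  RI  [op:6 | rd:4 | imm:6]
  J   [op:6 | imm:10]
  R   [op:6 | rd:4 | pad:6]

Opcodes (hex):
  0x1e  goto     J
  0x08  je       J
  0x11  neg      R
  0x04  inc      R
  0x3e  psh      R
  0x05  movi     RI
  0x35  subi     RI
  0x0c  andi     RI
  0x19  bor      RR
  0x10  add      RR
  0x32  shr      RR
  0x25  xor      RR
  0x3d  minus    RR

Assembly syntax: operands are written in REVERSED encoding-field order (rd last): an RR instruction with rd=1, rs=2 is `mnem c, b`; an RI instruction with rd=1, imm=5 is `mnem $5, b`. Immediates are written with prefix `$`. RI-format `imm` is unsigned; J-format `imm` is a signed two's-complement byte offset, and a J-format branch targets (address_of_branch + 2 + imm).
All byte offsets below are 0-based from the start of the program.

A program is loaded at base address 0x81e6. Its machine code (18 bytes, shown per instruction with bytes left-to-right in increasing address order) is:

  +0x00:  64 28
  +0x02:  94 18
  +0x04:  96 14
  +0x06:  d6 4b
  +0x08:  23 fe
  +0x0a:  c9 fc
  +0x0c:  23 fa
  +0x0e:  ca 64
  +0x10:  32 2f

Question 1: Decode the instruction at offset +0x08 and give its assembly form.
je $-2

off 0x08: read 23 fe as big → 0x23fe
  op=0x23fe>>10=0x8 ⇒ je (J)
  imm@[9:0]=0x3fe (s10→-2) ⇒ $-2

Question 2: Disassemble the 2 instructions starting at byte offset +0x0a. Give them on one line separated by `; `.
shr v, m; je $-6

+0x0a: c9 fc ⇒ word 0xc9fc (big)
  op=0xc9fc>>10=0x32 ⇒ shr (RR)
  rd@[9:6]=0x7 ⇒ m
  rs@[5:2]=0xf ⇒ v
+0x0c: 23 fa ⇒ word 0x23fa (big)
  op=0x23fa>>10=0x8 ⇒ je (J)
  imm@[9:0]=0x3fa (s10→-6) ⇒ $-6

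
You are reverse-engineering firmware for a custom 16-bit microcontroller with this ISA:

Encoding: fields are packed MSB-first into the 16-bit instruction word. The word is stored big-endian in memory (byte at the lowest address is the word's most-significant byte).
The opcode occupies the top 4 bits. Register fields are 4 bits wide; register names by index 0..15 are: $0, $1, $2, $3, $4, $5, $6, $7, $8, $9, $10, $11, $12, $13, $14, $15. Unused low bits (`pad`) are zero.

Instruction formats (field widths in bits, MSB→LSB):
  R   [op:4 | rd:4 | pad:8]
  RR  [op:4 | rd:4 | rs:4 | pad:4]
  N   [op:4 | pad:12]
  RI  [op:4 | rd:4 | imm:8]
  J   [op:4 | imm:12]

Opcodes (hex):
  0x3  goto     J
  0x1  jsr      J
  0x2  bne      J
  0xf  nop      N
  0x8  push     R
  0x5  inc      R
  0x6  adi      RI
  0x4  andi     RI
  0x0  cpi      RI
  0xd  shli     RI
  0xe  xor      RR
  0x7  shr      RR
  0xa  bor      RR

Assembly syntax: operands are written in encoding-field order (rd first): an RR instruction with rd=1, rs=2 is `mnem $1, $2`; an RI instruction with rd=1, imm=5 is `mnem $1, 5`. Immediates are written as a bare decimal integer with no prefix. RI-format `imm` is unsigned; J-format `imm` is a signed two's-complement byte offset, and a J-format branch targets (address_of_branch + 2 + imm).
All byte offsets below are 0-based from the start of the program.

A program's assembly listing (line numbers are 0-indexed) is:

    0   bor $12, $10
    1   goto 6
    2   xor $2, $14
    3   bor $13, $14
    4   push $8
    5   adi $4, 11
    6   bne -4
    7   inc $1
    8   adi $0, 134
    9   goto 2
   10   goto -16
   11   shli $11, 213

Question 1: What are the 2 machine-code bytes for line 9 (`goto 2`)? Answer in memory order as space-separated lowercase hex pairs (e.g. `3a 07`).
30 02

9. goto fields op=0x3:4|imm=2:12 → word 3002h → 30 02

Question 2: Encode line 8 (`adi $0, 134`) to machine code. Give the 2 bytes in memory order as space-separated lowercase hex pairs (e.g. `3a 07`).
L8: adi op=0x6:4|rd=0:4|imm=134:8 ⇒ 0x6086 ⇒ big 60 86

60 86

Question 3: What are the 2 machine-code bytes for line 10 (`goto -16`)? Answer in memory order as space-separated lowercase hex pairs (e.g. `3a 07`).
3f f0

L10: goto op=0x3:4|imm=-16:12 ⇒ 0x3ff0 ⇒ big 3f f0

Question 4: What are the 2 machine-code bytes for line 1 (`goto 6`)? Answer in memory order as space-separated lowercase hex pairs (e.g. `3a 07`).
L1: goto op=0x3:4|imm=6:12 ⇒ 0x3006 ⇒ big 30 06

30 06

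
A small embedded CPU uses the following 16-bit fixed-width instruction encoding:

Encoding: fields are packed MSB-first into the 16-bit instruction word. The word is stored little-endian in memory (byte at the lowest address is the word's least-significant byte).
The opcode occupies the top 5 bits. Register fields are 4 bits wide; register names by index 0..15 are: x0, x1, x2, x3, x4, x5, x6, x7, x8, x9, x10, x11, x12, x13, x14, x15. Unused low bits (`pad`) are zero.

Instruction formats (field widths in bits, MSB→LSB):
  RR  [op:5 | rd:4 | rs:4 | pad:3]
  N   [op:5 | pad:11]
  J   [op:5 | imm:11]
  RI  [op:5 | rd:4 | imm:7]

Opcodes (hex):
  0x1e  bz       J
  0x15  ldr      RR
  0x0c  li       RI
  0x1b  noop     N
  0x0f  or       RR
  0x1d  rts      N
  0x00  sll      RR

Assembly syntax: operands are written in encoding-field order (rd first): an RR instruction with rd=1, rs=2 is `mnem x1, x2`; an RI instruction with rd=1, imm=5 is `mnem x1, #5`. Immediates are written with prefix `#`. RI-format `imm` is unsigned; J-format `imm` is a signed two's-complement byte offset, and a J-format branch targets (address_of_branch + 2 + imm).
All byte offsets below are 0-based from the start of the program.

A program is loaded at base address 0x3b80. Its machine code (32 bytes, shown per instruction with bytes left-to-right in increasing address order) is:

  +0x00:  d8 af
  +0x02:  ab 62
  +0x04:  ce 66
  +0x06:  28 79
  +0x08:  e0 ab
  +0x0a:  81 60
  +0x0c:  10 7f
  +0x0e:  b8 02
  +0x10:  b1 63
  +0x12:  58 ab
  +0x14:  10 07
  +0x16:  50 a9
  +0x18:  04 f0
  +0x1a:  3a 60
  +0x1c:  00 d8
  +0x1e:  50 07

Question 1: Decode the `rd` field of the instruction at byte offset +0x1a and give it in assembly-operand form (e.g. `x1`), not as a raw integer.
x0

[1a] 3a 60 → 0x603a
  op=0x603a>>11=0xc ⇒ li (RI)
  [10:7] rd=0 = x0
  [6:0] imm=58 = #58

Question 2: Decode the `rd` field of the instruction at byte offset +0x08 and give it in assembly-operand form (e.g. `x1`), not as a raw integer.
off 0x08: read e0 ab as little → 0xabe0
  top 5b → 0x15 → ldr [RR]
  [10:7] rd=7 = x7
  [6:3] rs=12 = x12

x7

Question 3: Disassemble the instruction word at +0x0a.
@+0a  little-endian(81 60) = 0x6081
  top 5b → 0xc → li [RI]
  rd: (w>>7)&0xf=0x1 → x1
  imm: (w>>0)&0x7f=0x1 → #1

li x1, #1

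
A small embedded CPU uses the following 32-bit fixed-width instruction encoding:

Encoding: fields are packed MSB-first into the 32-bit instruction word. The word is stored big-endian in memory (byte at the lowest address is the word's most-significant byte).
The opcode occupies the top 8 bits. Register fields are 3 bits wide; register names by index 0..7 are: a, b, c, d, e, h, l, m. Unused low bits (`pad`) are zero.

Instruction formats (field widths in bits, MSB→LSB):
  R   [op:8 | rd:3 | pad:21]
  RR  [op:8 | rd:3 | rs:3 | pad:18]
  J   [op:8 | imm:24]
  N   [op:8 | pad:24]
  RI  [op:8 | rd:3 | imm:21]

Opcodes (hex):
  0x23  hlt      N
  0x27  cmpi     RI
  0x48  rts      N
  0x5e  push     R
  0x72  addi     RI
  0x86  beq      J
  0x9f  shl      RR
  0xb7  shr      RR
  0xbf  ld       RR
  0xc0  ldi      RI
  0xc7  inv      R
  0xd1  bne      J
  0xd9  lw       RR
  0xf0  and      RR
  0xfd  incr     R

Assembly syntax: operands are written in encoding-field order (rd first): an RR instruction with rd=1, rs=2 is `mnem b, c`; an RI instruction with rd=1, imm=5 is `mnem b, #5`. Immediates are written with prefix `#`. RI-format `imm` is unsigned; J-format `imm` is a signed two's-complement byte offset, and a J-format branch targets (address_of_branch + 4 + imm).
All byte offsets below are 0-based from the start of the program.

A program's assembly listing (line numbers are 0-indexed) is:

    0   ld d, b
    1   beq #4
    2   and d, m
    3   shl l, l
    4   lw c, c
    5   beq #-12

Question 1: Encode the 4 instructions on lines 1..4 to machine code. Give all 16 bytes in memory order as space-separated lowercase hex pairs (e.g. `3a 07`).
86 00 00 04 f0 7c 00 00 9f d8 00 00 d9 48 00 00

line 1 (beq): pack op=0x86:8|imm=4:24 = 0x86000004; big→ 86 00 00 04
line 2 (and): pack op=0xf0:8|rd=3:3|rs=7:3|pad=0:18 = 0xf07c0000; big→ f0 7c 00 00
line 3 (shl): pack op=0x9f:8|rd=6:3|rs=6:3|pad=0:18 = 0x9fd80000; big→ 9f d8 00 00
line 4 (lw): pack op=0xd9:8|rd=2:3|rs=2:3|pad=0:18 = 0xd9480000; big→ d9 48 00 00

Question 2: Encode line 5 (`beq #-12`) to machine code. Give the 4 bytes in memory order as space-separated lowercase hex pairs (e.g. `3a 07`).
line 5 (beq): pack op=0x86:8|imm=-12:24 = 0x86fffff4; big→ 86 ff ff f4

86 ff ff f4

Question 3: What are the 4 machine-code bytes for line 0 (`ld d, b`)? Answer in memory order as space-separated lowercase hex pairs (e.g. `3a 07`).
bf 64 00 00

L0: ld op=0xbf:8|rd=3:3|rs=1:3|pad=0:18 ⇒ 0xbf640000 ⇒ big bf 64 00 00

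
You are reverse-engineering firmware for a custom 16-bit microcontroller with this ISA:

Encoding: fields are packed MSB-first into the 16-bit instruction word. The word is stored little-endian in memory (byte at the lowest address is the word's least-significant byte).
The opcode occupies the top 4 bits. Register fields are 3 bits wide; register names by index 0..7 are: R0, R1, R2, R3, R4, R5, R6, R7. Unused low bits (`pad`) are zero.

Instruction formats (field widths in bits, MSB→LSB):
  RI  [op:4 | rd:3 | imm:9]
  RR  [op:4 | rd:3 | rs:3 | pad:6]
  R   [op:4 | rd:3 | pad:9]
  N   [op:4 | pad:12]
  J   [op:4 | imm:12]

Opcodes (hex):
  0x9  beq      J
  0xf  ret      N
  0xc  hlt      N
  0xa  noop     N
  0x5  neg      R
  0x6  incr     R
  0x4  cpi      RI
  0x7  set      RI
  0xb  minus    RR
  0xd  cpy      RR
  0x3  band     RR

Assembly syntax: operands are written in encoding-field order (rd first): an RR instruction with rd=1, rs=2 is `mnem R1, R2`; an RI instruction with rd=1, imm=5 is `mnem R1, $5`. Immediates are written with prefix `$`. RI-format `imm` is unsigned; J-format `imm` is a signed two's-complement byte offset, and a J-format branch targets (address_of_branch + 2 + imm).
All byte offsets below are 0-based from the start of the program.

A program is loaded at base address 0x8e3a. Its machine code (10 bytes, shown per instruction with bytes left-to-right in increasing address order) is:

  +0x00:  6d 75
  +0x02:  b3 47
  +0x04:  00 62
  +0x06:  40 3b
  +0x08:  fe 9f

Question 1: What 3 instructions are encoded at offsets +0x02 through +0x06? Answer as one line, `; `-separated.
off 0x02: read b3 47 as little → 0x47b3
  opcode bits[15:12]=0x4: cpi/RI
  rd@[11:9]=0x3 ⇒ R3
  imm@[8:0]=0x1b3 ⇒ $435
off 0x04: read 00 62 as little → 0x6200
  opcode bits[15:12]=0x6: incr/R
  rd@[11:9]=0x1 ⇒ R1
off 0x06: read 40 3b as little → 0x3b40
  opcode bits[15:12]=0x3: band/RR
  rd@[11:9]=0x5 ⇒ R5
  rs@[8:6]=0x5 ⇒ R5

cpi R3, $435; incr R1; band R5, R5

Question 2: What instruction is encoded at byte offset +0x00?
set R2, $365

@+00  little-endian(6d 75) = 0x756d
  opcode bits[15:12]=0x7: set/RI
  rd@[11:9]=0x2 ⇒ R2
  imm@[8:0]=0x16d ⇒ $365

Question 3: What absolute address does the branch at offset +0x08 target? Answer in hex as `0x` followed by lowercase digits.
[08] fe 9f → 0x9ffe
  op=0x9ffe>>12=0x9 ⇒ beq (J)
  imm: (w>>0)&0xfff=0xffe (s12→-2) → $-2
  target = base 0x8e3a + off 0x08 + 2 + imm -2 = 0x8e42

0x8e42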